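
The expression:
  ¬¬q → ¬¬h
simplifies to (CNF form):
h ∨ ¬q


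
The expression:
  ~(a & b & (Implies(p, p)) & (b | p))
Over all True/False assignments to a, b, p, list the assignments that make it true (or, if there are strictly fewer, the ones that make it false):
is false only for:
  a=True, b=True, p=False;
  a=True, b=True, p=True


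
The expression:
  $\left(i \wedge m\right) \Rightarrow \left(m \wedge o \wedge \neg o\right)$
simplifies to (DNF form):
$\neg i \vee \neg m$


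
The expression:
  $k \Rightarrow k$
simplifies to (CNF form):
$\text{True}$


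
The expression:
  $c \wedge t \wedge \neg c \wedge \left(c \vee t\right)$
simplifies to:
$\text{False}$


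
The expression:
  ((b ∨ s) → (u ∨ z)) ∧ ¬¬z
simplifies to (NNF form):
z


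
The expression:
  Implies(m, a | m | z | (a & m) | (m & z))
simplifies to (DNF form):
True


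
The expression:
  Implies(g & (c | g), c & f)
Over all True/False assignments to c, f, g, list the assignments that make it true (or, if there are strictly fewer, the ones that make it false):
is false only for:
  c=False, f=False, g=True;
  c=False, f=True, g=True;
  c=True, f=False, g=True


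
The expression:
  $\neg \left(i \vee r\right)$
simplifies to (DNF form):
$\neg i \wedge \neg r$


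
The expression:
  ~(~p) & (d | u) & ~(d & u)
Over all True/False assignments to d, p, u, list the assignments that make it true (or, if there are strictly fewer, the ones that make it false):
is true only for:
  d=False, p=True, u=True;
  d=True, p=True, u=False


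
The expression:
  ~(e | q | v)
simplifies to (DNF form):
~e & ~q & ~v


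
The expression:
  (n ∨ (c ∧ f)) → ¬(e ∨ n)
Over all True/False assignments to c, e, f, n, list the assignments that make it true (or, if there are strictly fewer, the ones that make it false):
is true only for:
  c=False, e=False, f=False, n=False;
  c=False, e=False, f=True, n=False;
  c=False, e=True, f=False, n=False;
  c=False, e=True, f=True, n=False;
  c=True, e=False, f=False, n=False;
  c=True, e=False, f=True, n=False;
  c=True, e=True, f=False, n=False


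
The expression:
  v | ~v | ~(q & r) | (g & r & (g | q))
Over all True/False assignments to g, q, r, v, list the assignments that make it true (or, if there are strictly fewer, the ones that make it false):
is always true.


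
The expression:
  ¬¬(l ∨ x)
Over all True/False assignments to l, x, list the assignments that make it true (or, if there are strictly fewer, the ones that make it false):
is false only for:
  l=False, x=False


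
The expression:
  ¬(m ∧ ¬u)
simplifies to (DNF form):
u ∨ ¬m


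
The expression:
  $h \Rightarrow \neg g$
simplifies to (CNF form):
$\neg g \vee \neg h$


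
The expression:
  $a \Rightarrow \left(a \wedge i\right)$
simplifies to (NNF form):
$i \vee \neg a$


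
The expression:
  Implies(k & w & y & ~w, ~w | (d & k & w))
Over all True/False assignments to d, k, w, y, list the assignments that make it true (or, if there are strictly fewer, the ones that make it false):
is always true.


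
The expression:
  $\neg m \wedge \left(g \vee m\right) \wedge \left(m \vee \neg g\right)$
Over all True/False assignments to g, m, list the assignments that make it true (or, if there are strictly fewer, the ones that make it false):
is never true.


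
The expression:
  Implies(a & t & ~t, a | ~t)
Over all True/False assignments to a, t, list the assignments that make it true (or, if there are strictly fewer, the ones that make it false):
is always true.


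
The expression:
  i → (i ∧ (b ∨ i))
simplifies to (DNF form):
True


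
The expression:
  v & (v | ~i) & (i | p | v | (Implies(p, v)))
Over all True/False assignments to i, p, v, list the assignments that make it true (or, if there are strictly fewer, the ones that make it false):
is true only for:
  i=False, p=False, v=True;
  i=False, p=True, v=True;
  i=True, p=False, v=True;
  i=True, p=True, v=True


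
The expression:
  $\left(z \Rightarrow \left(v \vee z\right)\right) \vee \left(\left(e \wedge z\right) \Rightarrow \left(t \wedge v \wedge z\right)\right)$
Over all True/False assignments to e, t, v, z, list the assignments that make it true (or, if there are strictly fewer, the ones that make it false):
is always true.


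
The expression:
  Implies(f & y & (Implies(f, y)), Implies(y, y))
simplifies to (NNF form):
True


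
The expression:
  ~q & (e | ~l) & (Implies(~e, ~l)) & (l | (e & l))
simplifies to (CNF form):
e & l & ~q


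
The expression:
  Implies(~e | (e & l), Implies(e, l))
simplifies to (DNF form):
True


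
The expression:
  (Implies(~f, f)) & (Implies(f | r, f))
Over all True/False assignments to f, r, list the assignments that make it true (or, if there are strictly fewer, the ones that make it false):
is true only for:
  f=True, r=False;
  f=True, r=True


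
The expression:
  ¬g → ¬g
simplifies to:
True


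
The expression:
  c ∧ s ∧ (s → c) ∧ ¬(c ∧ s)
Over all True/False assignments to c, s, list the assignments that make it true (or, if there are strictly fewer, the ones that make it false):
is never true.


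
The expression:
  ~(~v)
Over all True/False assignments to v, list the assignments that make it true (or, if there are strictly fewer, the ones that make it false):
is true only for:
  v=True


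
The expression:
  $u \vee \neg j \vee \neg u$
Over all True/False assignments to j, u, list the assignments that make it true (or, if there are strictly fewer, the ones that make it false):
is always true.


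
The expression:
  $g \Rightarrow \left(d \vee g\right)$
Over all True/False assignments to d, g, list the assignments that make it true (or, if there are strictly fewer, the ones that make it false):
is always true.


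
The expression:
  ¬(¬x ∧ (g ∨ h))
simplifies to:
x ∨ (¬g ∧ ¬h)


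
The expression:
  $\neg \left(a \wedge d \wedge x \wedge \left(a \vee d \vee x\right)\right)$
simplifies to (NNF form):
$\neg a \vee \neg d \vee \neg x$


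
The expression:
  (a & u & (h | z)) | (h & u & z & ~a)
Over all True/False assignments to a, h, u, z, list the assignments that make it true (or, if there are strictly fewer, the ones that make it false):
is true only for:
  a=False, h=True, u=True, z=True;
  a=True, h=False, u=True, z=True;
  a=True, h=True, u=True, z=False;
  a=True, h=True, u=True, z=True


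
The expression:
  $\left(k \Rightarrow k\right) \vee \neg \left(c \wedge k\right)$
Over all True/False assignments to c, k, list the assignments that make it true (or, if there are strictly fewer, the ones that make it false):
is always true.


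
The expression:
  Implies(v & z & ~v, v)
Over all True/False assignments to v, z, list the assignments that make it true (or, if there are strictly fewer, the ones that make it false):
is always true.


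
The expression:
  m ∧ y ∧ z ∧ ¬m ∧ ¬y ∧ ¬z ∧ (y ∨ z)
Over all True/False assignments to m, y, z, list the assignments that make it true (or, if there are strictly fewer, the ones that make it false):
is never true.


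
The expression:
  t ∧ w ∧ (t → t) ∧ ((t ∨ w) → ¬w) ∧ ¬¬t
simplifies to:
False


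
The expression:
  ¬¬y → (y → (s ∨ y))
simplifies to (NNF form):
True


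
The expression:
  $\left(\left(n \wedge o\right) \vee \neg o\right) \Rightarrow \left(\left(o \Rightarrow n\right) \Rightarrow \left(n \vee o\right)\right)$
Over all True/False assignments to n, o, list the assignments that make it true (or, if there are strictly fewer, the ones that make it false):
is false only for:
  n=False, o=False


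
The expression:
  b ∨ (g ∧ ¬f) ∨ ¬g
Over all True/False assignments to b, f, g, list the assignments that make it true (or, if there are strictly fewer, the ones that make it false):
is false only for:
  b=False, f=True, g=True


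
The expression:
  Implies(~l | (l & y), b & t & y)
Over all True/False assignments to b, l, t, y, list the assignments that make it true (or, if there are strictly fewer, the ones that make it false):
is true only for:
  b=False, l=True, t=False, y=False;
  b=False, l=True, t=True, y=False;
  b=True, l=False, t=True, y=True;
  b=True, l=True, t=False, y=False;
  b=True, l=True, t=True, y=False;
  b=True, l=True, t=True, y=True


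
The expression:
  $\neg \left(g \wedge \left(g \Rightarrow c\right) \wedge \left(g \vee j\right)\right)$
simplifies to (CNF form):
$\neg c \vee \neg g$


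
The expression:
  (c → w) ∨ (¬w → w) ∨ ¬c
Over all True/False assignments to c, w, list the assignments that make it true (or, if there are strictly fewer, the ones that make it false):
is false only for:
  c=True, w=False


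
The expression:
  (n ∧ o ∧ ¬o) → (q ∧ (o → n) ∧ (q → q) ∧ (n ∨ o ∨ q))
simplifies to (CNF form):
True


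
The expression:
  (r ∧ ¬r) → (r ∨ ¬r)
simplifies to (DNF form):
True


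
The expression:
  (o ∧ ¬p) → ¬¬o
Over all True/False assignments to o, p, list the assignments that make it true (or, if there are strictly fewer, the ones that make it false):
is always true.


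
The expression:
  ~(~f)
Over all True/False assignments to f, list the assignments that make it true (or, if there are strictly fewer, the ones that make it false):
is true only for:
  f=True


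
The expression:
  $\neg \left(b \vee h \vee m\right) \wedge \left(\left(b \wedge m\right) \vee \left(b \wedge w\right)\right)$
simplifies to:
$\text{False}$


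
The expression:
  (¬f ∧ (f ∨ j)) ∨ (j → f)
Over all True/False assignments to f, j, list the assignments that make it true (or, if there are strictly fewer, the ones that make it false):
is always true.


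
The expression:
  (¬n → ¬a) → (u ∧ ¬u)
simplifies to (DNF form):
a ∧ ¬n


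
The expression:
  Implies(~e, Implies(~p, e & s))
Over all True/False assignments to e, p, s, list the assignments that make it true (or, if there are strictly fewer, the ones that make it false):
is false only for:
  e=False, p=False, s=False;
  e=False, p=False, s=True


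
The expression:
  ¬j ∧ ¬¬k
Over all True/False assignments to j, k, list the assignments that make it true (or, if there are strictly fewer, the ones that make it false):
is true only for:
  j=False, k=True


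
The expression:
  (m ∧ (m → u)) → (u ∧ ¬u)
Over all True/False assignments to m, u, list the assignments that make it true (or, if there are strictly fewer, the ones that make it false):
is false only for:
  m=True, u=True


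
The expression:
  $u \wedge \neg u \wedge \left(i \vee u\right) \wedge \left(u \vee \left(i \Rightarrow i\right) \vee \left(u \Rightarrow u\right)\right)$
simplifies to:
$\text{False}$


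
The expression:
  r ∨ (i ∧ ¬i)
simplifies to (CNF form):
r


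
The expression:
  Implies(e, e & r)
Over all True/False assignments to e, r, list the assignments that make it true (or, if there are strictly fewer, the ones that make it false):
is false only for:
  e=True, r=False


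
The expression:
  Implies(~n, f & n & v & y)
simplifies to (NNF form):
n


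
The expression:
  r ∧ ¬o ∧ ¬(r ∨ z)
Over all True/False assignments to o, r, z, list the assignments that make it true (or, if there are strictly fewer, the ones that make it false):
is never true.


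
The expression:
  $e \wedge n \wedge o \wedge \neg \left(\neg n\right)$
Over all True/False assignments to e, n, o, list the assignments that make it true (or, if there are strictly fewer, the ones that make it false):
is true only for:
  e=True, n=True, o=True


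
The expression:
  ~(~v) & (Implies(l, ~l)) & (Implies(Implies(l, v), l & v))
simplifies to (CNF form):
False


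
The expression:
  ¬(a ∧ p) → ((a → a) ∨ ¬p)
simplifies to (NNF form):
True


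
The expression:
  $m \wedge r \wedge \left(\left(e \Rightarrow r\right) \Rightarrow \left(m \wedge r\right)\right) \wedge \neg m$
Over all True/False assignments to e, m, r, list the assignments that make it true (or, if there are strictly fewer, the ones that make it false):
is never true.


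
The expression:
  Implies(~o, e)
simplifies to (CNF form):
e | o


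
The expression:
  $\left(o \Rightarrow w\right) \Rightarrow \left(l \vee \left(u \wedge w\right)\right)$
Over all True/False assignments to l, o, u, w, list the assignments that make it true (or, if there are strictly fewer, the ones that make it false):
is false only for:
  l=False, o=False, u=False, w=False;
  l=False, o=False, u=False, w=True;
  l=False, o=False, u=True, w=False;
  l=False, o=True, u=False, w=True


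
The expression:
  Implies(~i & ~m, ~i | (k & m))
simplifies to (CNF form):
True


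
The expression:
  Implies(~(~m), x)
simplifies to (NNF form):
x | ~m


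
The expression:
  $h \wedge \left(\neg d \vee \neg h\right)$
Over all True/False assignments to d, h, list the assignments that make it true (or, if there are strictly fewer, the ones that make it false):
is true only for:
  d=False, h=True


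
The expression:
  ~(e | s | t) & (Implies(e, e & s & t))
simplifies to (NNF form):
~e & ~s & ~t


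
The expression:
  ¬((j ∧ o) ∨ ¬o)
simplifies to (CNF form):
o ∧ ¬j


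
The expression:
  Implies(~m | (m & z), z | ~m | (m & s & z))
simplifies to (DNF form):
True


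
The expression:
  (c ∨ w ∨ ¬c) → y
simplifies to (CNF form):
y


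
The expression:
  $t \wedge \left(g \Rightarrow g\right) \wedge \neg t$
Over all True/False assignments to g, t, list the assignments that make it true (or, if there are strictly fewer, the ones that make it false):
is never true.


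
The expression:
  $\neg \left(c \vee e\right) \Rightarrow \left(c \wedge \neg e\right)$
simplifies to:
$c \vee e$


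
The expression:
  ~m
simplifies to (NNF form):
~m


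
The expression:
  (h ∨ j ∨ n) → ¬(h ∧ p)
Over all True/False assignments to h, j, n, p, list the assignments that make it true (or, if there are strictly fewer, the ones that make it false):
is false only for:
  h=True, j=False, n=False, p=True;
  h=True, j=False, n=True, p=True;
  h=True, j=True, n=False, p=True;
  h=True, j=True, n=True, p=True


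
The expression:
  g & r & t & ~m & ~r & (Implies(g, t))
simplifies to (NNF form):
False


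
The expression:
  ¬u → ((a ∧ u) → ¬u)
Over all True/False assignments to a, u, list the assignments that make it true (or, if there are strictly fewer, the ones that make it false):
is always true.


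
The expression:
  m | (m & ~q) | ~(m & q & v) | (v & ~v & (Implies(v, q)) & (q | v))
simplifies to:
True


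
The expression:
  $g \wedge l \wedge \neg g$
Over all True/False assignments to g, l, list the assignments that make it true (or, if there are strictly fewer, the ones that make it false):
is never true.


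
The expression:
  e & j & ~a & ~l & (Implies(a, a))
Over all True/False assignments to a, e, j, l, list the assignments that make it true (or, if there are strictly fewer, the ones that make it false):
is true only for:
  a=False, e=True, j=True, l=False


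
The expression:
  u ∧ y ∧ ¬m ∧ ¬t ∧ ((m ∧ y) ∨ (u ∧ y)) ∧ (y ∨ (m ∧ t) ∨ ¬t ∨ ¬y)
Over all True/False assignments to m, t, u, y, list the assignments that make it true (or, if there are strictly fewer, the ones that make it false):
is true only for:
  m=False, t=False, u=True, y=True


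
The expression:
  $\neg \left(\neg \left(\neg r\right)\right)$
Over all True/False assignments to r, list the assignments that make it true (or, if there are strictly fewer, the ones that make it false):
is true only for:
  r=False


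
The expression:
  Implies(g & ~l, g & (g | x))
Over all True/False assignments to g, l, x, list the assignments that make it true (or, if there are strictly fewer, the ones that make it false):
is always true.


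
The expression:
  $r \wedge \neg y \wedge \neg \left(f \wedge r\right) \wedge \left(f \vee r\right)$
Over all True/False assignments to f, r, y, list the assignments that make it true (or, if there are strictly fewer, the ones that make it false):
is true only for:
  f=False, r=True, y=False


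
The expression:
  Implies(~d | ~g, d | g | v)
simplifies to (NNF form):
d | g | v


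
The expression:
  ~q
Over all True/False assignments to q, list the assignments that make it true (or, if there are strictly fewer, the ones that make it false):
is true only for:
  q=False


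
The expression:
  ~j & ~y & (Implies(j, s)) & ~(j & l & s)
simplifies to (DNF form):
~j & ~y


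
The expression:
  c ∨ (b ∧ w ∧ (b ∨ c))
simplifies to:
c ∨ (b ∧ w)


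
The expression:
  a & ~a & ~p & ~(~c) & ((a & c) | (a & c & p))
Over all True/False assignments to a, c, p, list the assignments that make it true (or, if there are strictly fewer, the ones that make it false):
is never true.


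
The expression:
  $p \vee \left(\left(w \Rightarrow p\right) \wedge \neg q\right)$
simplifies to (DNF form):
$p \vee \left(\neg q \wedge \neg w\right)$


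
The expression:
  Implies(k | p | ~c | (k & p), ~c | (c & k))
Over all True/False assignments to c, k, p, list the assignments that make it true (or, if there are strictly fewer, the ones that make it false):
is false only for:
  c=True, k=False, p=True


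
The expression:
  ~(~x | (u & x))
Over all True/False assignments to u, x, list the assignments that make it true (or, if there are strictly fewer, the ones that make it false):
is true only for:
  u=False, x=True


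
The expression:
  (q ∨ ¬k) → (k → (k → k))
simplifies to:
True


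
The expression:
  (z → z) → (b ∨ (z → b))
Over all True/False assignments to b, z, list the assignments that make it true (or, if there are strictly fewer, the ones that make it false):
is false only for:
  b=False, z=True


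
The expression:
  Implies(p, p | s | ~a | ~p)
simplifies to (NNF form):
True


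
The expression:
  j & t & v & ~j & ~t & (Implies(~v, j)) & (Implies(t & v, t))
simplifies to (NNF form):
False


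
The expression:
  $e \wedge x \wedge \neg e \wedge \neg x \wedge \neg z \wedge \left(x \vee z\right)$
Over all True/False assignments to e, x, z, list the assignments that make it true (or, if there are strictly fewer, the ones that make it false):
is never true.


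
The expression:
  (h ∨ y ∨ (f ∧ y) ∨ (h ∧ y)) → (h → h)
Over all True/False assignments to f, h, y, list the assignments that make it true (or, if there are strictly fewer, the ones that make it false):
is always true.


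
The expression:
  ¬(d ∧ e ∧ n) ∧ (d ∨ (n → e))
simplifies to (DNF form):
(d ∧ ¬e) ∨ (e ∧ ¬d) ∨ ¬n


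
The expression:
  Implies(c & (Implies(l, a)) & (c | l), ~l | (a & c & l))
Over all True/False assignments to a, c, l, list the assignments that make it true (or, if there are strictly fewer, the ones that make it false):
is always true.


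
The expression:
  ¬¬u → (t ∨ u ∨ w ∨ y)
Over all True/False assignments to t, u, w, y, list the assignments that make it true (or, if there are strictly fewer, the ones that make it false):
is always true.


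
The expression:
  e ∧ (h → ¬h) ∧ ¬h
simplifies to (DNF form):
e ∧ ¬h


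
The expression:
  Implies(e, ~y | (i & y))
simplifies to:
i | ~e | ~y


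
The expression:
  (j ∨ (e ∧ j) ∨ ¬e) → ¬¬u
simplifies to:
u ∨ (e ∧ ¬j)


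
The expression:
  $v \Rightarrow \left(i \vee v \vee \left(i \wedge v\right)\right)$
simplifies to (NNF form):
$\text{True}$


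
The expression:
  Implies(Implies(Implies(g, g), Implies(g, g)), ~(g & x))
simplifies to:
~g | ~x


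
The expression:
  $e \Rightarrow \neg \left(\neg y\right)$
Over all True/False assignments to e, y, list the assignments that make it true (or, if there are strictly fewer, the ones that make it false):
is false only for:
  e=True, y=False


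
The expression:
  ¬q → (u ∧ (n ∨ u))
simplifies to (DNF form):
q ∨ u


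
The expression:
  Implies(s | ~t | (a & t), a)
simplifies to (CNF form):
(a | t) & (a | ~s)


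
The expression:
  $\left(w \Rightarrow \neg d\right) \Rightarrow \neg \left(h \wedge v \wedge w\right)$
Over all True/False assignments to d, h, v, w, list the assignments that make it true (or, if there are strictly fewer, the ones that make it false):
is false only for:
  d=False, h=True, v=True, w=True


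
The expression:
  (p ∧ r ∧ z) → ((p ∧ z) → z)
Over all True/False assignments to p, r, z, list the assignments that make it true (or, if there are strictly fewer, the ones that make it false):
is always true.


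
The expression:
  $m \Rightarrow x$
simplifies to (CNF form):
$x \vee \neg m$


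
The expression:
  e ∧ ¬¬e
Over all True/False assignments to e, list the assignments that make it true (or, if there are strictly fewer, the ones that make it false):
is true only for:
  e=True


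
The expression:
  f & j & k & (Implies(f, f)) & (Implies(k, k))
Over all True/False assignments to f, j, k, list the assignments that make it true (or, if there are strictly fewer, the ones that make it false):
is true only for:
  f=True, j=True, k=True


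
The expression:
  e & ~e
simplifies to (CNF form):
False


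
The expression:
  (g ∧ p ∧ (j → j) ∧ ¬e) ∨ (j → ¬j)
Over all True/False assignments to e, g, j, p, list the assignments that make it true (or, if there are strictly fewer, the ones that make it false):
is false only for:
  e=False, g=False, j=True, p=False;
  e=False, g=False, j=True, p=True;
  e=False, g=True, j=True, p=False;
  e=True, g=False, j=True, p=False;
  e=True, g=False, j=True, p=True;
  e=True, g=True, j=True, p=False;
  e=True, g=True, j=True, p=True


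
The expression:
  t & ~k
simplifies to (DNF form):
t & ~k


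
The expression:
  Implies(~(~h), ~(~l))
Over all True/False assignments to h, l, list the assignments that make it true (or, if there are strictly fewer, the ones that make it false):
is false only for:
  h=True, l=False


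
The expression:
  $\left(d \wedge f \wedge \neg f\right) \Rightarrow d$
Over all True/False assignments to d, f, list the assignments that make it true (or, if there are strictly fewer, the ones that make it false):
is always true.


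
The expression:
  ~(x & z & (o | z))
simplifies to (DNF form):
~x | ~z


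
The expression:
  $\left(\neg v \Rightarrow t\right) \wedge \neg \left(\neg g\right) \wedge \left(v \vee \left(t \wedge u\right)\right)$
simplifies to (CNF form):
$g \wedge \left(t \vee v\right) \wedge \left(u \vee v\right)$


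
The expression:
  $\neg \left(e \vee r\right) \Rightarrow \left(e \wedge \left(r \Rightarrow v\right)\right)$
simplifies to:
$e \vee r$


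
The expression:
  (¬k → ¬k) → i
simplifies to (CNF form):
i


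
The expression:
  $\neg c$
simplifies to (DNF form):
$\neg c$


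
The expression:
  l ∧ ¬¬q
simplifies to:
l ∧ q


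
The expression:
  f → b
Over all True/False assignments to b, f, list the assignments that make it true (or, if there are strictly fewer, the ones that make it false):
is false only for:
  b=False, f=True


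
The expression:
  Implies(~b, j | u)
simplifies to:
b | j | u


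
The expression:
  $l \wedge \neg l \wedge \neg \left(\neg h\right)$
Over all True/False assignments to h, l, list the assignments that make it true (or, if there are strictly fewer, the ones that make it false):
is never true.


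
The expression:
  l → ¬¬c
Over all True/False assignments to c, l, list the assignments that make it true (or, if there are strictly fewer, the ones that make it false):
is false only for:
  c=False, l=True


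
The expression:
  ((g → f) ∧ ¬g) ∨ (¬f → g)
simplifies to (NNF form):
True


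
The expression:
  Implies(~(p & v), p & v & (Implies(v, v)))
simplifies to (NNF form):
p & v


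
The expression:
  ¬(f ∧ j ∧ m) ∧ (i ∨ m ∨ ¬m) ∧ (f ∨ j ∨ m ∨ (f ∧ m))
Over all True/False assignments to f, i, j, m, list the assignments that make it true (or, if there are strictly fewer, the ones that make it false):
is false only for:
  f=False, i=False, j=False, m=False;
  f=False, i=True, j=False, m=False;
  f=True, i=False, j=True, m=True;
  f=True, i=True, j=True, m=True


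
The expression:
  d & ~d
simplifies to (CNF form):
False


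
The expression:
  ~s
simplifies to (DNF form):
~s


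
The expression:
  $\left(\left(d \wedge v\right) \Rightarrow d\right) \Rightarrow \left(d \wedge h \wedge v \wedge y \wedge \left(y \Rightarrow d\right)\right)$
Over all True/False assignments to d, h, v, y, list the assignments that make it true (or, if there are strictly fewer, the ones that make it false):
is true only for:
  d=True, h=True, v=True, y=True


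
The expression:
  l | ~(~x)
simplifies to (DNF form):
l | x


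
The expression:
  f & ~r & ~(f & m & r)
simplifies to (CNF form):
f & ~r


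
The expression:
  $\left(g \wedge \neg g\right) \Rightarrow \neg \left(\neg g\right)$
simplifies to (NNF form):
$\text{True}$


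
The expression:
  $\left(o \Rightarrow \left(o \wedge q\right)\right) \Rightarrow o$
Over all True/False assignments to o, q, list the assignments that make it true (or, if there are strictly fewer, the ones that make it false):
is true only for:
  o=True, q=False;
  o=True, q=True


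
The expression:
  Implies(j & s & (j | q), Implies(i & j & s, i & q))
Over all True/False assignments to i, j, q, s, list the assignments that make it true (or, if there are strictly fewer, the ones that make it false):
is false only for:
  i=True, j=True, q=False, s=True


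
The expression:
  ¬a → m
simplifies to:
a ∨ m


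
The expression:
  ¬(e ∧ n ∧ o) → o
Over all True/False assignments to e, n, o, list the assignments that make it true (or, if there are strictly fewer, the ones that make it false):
is true only for:
  e=False, n=False, o=True;
  e=False, n=True, o=True;
  e=True, n=False, o=True;
  e=True, n=True, o=True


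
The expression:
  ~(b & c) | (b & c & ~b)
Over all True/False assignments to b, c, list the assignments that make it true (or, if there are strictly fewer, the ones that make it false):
is false only for:
  b=True, c=True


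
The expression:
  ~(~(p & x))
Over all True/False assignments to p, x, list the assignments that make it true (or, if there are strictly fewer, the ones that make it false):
is true only for:
  p=True, x=True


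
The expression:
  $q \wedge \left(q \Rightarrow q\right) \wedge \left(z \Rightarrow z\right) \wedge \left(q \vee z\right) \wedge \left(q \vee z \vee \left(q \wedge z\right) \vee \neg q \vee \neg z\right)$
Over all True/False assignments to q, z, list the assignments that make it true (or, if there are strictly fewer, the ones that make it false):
is true only for:
  q=True, z=False;
  q=True, z=True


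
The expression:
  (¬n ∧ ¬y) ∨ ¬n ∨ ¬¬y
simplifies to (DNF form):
y ∨ ¬n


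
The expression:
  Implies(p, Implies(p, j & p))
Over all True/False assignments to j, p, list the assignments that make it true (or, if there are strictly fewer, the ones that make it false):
is false only for:
  j=False, p=True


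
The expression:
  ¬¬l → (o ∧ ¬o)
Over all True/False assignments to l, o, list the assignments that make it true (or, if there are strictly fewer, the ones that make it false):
is true only for:
  l=False, o=False;
  l=False, o=True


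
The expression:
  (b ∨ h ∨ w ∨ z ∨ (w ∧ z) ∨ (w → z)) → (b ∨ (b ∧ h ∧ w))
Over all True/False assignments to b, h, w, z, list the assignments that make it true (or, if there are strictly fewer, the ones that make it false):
is true only for:
  b=True, h=False, w=False, z=False;
  b=True, h=False, w=False, z=True;
  b=True, h=False, w=True, z=False;
  b=True, h=False, w=True, z=True;
  b=True, h=True, w=False, z=False;
  b=True, h=True, w=False, z=True;
  b=True, h=True, w=True, z=False;
  b=True, h=True, w=True, z=True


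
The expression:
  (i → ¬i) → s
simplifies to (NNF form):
i ∨ s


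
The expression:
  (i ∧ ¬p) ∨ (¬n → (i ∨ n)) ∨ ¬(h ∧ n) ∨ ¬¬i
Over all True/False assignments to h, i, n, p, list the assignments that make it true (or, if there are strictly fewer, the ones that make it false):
is always true.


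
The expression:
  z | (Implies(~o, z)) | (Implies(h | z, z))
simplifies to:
o | z | ~h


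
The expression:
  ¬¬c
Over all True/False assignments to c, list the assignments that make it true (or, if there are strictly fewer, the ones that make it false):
is true only for:
  c=True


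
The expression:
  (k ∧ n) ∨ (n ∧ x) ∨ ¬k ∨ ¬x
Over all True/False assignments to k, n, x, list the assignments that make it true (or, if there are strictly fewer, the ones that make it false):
is false only for:
  k=True, n=False, x=True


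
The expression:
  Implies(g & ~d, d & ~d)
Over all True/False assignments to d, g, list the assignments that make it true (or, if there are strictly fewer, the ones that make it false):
is false only for:
  d=False, g=True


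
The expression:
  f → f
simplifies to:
True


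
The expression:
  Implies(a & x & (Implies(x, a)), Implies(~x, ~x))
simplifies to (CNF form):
True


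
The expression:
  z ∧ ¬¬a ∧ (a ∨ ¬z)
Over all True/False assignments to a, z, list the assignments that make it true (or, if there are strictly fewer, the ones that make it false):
is true only for:
  a=True, z=True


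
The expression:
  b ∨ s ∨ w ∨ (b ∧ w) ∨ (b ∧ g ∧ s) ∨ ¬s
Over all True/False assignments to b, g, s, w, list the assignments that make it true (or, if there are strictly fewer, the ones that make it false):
is always true.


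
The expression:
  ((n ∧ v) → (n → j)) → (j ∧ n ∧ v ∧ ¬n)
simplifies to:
n ∧ v ∧ ¬j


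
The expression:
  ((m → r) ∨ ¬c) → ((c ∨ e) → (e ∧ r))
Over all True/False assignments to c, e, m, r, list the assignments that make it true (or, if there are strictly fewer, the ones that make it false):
is false only for:
  c=False, e=True, m=False, r=False;
  c=False, e=True, m=True, r=False;
  c=True, e=False, m=False, r=False;
  c=True, e=False, m=False, r=True;
  c=True, e=False, m=True, r=True;
  c=True, e=True, m=False, r=False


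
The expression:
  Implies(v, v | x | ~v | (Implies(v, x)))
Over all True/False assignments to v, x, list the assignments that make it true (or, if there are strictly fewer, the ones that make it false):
is always true.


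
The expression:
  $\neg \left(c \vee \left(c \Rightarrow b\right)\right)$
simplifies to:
$\text{False}$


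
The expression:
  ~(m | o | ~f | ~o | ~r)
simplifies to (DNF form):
False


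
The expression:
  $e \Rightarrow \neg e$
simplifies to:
$\neg e$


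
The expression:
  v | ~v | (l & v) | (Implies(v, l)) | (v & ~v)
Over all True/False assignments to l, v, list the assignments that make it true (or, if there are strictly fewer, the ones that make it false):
is always true.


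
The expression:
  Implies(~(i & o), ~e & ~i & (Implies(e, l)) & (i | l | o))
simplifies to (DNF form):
(i & o) | (o & ~e) | (l & ~e & ~i)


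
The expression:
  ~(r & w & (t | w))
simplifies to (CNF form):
~r | ~w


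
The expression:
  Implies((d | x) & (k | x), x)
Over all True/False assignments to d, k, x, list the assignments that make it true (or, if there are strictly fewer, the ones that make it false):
is false only for:
  d=True, k=True, x=False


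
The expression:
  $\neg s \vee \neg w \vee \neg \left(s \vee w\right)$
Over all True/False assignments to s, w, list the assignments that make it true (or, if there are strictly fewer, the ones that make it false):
is false only for:
  s=True, w=True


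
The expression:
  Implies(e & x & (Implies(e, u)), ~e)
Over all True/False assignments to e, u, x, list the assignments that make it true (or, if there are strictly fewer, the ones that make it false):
is false only for:
  e=True, u=True, x=True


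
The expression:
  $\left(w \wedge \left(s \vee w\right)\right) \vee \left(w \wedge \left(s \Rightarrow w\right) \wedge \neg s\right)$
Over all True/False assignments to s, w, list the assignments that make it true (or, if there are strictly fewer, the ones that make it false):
is true only for:
  s=False, w=True;
  s=True, w=True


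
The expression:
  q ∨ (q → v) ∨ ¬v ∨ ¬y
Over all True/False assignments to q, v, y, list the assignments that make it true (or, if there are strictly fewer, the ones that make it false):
is always true.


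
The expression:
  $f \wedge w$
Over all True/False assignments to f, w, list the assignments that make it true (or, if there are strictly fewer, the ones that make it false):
is true only for:
  f=True, w=True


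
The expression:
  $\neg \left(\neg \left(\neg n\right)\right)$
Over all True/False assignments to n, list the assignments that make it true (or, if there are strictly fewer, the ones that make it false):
is true only for:
  n=False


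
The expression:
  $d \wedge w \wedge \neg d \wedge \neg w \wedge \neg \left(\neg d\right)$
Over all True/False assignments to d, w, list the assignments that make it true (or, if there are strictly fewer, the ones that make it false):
is never true.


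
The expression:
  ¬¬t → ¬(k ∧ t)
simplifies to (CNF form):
¬k ∨ ¬t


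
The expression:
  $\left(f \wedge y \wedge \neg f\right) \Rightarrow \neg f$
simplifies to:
$\text{True}$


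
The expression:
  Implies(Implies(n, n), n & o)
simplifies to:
n & o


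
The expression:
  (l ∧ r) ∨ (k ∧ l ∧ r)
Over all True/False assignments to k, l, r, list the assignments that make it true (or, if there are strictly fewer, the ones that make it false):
is true only for:
  k=False, l=True, r=True;
  k=True, l=True, r=True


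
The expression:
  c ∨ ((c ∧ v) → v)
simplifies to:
True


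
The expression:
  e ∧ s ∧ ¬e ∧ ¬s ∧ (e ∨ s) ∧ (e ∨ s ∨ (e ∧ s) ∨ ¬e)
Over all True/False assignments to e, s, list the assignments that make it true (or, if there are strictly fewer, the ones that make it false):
is never true.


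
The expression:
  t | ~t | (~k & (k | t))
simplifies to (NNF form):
True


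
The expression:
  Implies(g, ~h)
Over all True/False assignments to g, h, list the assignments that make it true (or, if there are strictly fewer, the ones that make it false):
is false only for:
  g=True, h=True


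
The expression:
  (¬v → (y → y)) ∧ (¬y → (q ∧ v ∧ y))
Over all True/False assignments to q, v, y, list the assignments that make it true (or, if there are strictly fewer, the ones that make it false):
is true only for:
  q=False, v=False, y=True;
  q=False, v=True, y=True;
  q=True, v=False, y=True;
  q=True, v=True, y=True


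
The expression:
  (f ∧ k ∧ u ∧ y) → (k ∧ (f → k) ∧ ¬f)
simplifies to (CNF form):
¬f ∨ ¬k ∨ ¬u ∨ ¬y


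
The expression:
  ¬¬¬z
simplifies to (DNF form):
¬z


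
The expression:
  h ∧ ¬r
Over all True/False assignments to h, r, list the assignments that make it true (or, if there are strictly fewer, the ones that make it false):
is true only for:
  h=True, r=False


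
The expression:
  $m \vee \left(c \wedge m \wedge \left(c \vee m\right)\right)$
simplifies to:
$m$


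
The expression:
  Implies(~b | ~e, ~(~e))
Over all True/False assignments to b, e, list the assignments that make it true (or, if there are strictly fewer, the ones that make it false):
is true only for:
  b=False, e=True;
  b=True, e=True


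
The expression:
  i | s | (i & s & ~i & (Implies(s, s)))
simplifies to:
i | s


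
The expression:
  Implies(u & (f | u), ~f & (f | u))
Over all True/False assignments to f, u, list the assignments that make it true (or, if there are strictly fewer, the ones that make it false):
is false only for:
  f=True, u=True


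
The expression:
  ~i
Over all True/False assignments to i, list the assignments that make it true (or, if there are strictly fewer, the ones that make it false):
is true only for:
  i=False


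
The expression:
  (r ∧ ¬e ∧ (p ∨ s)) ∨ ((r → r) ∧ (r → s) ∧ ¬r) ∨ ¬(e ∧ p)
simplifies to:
¬e ∨ ¬p ∨ ¬r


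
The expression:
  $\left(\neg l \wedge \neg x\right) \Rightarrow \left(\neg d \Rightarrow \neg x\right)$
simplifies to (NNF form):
$\text{True}$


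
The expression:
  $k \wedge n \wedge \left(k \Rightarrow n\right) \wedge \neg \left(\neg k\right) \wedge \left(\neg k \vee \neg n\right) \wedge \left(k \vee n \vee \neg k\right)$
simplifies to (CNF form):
$\text{False}$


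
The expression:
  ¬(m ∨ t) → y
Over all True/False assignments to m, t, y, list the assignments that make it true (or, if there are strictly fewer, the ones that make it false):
is false only for:
  m=False, t=False, y=False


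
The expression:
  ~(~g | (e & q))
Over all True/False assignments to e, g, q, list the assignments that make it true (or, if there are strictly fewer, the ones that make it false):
is true only for:
  e=False, g=True, q=False;
  e=False, g=True, q=True;
  e=True, g=True, q=False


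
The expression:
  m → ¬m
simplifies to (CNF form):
¬m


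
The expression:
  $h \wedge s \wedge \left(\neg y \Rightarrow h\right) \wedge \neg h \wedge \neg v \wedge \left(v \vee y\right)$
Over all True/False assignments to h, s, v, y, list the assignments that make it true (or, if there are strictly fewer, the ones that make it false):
is never true.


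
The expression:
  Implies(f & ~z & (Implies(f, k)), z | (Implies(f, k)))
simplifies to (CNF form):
True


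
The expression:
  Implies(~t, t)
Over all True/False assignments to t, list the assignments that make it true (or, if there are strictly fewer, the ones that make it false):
is true only for:
  t=True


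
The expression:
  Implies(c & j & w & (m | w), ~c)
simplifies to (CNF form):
~c | ~j | ~w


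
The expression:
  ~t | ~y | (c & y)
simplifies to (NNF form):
c | ~t | ~y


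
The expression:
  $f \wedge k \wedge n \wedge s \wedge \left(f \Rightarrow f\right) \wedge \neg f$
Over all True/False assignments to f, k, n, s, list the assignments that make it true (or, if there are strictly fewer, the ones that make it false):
is never true.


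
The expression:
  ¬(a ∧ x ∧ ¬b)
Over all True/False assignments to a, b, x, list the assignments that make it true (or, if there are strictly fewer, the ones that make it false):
is false only for:
  a=True, b=False, x=True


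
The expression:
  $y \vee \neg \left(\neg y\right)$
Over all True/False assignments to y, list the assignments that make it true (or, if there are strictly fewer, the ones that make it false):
is true only for:
  y=True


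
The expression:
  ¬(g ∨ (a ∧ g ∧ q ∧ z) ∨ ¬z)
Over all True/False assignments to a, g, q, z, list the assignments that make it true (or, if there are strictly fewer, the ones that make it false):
is true only for:
  a=False, g=False, q=False, z=True;
  a=False, g=False, q=True, z=True;
  a=True, g=False, q=False, z=True;
  a=True, g=False, q=True, z=True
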